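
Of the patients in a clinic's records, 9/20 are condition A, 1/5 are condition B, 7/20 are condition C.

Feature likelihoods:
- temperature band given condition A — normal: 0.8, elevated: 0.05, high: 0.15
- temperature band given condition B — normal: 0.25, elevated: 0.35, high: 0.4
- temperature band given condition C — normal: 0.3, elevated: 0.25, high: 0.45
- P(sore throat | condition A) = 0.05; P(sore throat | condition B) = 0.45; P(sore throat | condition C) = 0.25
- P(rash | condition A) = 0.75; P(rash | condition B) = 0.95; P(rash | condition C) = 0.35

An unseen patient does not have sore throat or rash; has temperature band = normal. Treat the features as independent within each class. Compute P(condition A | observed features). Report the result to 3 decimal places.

condition A: 0.45 × 0.8 × (1−0.05) × (1−0.75) = 0.0855
condition B: 0.2 × 0.25 × (1−0.45) × (1−0.95) = 0.001375
condition C: 0.35 × 0.3 × (1−0.25) × (1−0.35) = 0.0511875
P(condition A | x) = 0.0855 / 0.1380625 ≈ 0.619

0.619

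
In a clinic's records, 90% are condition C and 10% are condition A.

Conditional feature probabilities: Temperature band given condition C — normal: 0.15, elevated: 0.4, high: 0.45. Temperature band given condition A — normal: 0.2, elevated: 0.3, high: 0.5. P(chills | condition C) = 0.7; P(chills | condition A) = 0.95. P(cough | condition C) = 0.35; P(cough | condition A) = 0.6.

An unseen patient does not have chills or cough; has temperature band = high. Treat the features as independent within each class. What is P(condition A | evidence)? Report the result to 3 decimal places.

0.013

condition C: 0.9 × 0.45 × (1−0.7) × (1−0.35) = 0.078975
condition A: 0.1 × 0.5 × (1−0.95) × (1−0.6) = 0.001
P(condition A | x) = 0.001 / 0.079975 ≈ 0.013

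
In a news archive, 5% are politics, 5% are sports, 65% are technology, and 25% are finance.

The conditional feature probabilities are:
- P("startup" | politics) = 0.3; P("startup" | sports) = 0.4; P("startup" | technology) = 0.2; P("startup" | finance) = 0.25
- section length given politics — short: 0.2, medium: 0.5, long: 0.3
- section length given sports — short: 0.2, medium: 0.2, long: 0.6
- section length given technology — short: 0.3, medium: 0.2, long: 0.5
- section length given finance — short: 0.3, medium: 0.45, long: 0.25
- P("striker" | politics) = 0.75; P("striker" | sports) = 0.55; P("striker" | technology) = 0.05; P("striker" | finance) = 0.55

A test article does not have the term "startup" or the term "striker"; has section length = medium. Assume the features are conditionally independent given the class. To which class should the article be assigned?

politics: 0.05 × (1−0.3) × 0.5 × (1−0.75) = 0.004375
sports: 0.05 × (1−0.4) × 0.2 × (1−0.55) = 0.0027
technology: 0.65 × (1−0.2) × 0.2 × (1−0.05) = 0.0988
finance: 0.25 × (1−0.25) × 0.45 × (1−0.55) = 0.03796875
Highest score → technology.

technology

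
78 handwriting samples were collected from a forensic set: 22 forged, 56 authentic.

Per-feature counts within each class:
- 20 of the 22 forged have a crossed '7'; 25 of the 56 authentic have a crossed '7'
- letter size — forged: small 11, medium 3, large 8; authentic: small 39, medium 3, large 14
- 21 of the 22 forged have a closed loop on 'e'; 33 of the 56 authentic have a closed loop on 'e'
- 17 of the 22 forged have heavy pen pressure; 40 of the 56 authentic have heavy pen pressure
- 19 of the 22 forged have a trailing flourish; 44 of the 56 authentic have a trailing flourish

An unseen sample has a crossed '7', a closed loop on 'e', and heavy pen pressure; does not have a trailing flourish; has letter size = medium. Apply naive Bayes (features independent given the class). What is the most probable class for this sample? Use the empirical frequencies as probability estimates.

forged: (22/78) × (20/22) × (3/22) × (21/22) × (17/22) × (3/22) ≈ 0.00351686
authentic: (56/78) × (25/56) × (3/56) × (33/56) × (40/56) × (12/56) ≈ 0.00154871
Highest score → forged.

forged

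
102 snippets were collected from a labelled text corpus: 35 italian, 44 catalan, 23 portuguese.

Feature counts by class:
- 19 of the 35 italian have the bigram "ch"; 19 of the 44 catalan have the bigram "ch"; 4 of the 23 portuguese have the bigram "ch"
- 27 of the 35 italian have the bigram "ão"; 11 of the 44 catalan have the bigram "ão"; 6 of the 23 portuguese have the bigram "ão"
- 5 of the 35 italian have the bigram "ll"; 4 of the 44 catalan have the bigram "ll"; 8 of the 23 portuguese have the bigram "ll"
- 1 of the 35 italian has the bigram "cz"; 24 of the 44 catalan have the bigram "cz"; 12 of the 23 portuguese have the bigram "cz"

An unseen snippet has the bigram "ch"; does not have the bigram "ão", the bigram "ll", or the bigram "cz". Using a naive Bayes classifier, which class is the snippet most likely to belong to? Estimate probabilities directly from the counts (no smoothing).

italian: (35/102) × (19/35) × (8/35) × (30/35) × (34/35) ≈ 0.0354519
catalan: (44/102) × (19/44) × (33/44) × (40/44) × (20/44) ≈ 0.0577297
portuguese: (23/102) × (4/23) × (17/23) × (15/23) × (11/23) ≈ 0.00904085
Highest score → catalan.

catalan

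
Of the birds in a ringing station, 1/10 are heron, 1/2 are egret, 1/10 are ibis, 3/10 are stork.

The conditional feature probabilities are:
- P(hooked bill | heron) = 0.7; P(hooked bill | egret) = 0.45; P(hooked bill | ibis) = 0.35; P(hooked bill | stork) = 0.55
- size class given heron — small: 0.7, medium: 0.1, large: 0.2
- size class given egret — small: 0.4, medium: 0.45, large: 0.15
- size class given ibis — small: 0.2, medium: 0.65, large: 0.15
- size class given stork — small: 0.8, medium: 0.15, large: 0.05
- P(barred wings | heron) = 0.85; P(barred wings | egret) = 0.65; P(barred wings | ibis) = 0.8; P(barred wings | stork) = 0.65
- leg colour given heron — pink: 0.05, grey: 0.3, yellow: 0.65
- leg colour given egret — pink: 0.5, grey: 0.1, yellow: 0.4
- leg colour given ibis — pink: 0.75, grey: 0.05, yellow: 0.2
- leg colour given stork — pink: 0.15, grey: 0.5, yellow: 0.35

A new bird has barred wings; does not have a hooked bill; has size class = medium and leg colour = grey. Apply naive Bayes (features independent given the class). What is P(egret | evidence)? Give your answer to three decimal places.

heron: 0.1 × (1−0.7) × 0.1 × 0.85 × 0.3 = 0.000765
egret: 0.5 × (1−0.45) × 0.45 × 0.65 × 0.1 = 0.00804375
ibis: 0.1 × (1−0.35) × 0.65 × 0.8 × 0.05 = 0.00169
stork: 0.3 × (1−0.55) × 0.15 × 0.65 × 0.5 = 0.00658125
P(egret | x) = 0.00804375 / 0.01708 ≈ 0.471

0.471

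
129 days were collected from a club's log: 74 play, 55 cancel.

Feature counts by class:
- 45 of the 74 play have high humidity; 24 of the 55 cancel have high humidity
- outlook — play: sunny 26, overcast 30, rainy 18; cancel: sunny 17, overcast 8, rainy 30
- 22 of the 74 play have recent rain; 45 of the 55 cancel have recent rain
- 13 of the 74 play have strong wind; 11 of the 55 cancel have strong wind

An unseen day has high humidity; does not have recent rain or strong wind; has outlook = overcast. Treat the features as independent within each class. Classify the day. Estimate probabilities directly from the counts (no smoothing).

play

play: (74/129) × (45/74) × (30/74) × (52/74) × (61/74) ≈ 0.0819185
cancel: (55/129) × (24/55) × (8/55) × (10/55) × (44/55) ≈ 0.00393619
Highest score → play.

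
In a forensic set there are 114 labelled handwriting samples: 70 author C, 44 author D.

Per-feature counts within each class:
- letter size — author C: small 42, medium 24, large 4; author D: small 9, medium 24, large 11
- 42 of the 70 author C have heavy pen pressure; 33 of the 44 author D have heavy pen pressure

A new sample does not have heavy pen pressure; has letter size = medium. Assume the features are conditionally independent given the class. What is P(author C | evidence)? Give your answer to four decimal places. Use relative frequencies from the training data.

author C: (70/114) × (24/70) × (28/70) ≈ 0.0842105
author D: (44/114) × (24/44) × (11/44) ≈ 0.0526316
P(author C | x) = 0.0842105 / 0.1368421 ≈ 0.6154

0.6154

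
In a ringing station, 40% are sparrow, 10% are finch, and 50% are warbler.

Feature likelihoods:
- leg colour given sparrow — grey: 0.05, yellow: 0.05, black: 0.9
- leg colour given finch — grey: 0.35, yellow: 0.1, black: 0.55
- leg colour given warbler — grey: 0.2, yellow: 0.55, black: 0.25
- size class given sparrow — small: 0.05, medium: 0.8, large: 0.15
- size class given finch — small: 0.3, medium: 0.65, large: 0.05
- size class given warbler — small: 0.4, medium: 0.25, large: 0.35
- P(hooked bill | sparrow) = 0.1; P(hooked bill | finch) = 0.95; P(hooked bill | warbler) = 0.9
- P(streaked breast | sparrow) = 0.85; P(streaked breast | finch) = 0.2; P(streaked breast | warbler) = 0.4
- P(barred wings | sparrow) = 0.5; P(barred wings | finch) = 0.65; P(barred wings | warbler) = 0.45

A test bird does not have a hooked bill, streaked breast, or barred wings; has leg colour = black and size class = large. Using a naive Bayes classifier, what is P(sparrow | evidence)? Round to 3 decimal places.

0.711

sparrow: 0.4 × 0.9 × 0.15 × (1−0.1) × (1−0.85) × (1−0.5) = 0.003645
finch: 0.1 × 0.55 × 0.05 × (1−0.95) × (1−0.2) × (1−0.65) = 0.0000385
warbler: 0.5 × 0.25 × 0.35 × (1−0.9) × (1−0.4) × (1−0.45) = 0.00144375
P(sparrow | x) = 0.003645 / 0.00512725 ≈ 0.711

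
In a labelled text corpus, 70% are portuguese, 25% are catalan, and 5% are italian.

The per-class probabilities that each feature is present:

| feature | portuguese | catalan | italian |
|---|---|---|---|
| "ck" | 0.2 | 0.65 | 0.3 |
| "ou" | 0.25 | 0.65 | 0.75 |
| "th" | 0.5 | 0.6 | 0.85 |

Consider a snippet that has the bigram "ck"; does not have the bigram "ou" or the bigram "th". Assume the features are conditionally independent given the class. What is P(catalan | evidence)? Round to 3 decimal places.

0.300

portuguese: 0.7 × 0.2 × (1−0.25) × (1−0.5) = 0.0525
catalan: 0.25 × 0.65 × (1−0.65) × (1−0.6) = 0.02275
italian: 0.05 × 0.3 × (1−0.75) × (1−0.85) = 0.0005625
P(catalan | x) = 0.02275 / 0.0758125 ≈ 0.300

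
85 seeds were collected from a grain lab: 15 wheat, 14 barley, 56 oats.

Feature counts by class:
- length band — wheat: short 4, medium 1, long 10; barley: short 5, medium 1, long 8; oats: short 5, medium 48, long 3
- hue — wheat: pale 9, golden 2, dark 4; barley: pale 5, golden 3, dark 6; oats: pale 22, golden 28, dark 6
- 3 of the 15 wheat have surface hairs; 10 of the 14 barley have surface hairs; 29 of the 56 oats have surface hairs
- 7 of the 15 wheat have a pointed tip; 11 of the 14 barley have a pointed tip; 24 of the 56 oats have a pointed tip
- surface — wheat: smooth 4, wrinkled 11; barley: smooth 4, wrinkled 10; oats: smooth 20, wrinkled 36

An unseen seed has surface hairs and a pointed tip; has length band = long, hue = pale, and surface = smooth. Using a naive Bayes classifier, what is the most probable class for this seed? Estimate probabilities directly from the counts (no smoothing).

wheat: (15/85) × (10/15) × (9/15) × (3/15) × (7/15) × (4/15) ≈ 0.00175686
barley: (14/85) × (8/14) × (5/14) × (10/14) × (11/14) × (4/14) ≈ 0.00538991
oats: (56/85) × (3/56) × (22/56) × (29/56) × (24/56) × (20/56) ≈ 0.00109904
Highest score → barley.

barley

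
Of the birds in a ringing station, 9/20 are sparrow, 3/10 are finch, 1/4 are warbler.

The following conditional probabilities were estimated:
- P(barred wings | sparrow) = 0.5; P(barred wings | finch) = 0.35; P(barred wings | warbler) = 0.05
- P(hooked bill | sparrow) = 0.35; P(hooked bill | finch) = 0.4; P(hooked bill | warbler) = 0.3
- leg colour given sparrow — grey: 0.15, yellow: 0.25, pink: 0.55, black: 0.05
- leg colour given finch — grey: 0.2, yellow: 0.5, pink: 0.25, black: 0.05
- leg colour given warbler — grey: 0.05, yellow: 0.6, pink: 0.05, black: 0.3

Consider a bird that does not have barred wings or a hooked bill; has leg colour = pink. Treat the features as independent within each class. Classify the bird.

sparrow: 0.45 × (1−0.5) × (1−0.35) × 0.55 = 0.0804375
finch: 0.3 × (1−0.35) × (1−0.4) × 0.25 = 0.02925
warbler: 0.25 × (1−0.05) × (1−0.3) × 0.05 = 0.0083125
Highest score → sparrow.

sparrow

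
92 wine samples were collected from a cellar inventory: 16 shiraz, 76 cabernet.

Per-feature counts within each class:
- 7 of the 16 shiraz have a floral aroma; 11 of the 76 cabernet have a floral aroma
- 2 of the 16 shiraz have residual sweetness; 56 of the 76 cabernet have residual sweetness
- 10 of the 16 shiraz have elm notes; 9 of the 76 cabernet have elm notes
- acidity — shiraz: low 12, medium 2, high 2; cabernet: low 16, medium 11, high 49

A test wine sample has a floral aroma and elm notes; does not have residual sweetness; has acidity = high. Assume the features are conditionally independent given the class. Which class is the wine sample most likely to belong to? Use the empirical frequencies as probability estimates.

shiraz: (16/92) × (7/16) × (14/16) × (10/16) × (2/16) ≈ 0.00520126
cabernet: (76/92) × (11/76) × (20/76) × (9/76) × (49/76) ≈ 0.00240233
Highest score → shiraz.

shiraz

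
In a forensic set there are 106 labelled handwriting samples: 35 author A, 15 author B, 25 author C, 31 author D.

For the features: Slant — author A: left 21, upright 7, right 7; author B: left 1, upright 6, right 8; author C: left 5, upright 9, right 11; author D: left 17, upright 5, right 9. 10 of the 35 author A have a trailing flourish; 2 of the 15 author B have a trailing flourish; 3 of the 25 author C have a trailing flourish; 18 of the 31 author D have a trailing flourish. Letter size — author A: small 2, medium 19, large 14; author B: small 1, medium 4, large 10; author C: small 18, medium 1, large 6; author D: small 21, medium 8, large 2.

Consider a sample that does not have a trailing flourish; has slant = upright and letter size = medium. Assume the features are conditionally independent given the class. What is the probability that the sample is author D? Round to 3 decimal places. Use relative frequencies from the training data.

author A: (35/106) × (7/35) × (25/35) × (19/35) ≈ 0.0256065
author B: (15/106) × (6/15) × (13/15) × (4/15) ≈ 0.0130818
author C: (25/106) × (9/25) × (22/25) × (1/25) ≈ 0.00298868
author D: (31/106) × (5/31) × (13/31) × (8/31) ≈ 0.00510475
P(author D | x) = 0.00510475 / 0.04678173 ≈ 0.109

0.109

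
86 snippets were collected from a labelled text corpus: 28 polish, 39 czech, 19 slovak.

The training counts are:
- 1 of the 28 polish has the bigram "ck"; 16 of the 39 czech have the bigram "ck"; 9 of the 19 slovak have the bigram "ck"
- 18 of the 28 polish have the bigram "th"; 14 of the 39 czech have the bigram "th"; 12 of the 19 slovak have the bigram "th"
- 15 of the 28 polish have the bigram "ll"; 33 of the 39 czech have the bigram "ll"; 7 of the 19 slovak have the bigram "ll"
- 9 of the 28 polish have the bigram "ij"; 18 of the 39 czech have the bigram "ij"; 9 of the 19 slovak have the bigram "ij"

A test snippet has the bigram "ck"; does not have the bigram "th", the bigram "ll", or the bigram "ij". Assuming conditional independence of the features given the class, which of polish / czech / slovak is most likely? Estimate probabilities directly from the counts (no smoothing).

polish: (28/86) × (1/28) × (10/28) × (13/28) × (19/28) ≈ 0.00130835
czech: (39/86) × (16/39) × (25/39) × (6/39) × (21/39) ≈ 0.00987958
slovak: (19/86) × (9/19) × (7/19) × (12/19) × (10/19) ≈ 0.0128163
Highest score → slovak.

slovak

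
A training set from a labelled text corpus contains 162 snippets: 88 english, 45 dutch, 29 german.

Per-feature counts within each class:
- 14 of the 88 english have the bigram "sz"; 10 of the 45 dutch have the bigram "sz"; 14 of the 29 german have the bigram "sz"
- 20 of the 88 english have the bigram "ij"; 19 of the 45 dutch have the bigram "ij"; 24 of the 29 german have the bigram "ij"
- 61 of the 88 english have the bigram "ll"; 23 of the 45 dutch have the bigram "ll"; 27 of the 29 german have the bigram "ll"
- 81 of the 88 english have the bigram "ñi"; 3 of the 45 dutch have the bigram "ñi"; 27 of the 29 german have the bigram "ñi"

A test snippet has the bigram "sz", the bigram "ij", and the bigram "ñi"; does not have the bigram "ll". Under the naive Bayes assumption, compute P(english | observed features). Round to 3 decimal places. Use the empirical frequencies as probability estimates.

english: (88/162) × (14/88) × (20/88) × (27/88) × (81/88) ≈ 0.00554682
dutch: (45/162) × (10/45) × (19/45) × (22/45) × (3/45) ≈ 0.000849464
german: (29/162) × (14/29) × (24/29) × (2/29) × (27/29) ≈ 0.00459223
P(english | x) = 0.00554682 / 0.010988514 ≈ 0.505

0.505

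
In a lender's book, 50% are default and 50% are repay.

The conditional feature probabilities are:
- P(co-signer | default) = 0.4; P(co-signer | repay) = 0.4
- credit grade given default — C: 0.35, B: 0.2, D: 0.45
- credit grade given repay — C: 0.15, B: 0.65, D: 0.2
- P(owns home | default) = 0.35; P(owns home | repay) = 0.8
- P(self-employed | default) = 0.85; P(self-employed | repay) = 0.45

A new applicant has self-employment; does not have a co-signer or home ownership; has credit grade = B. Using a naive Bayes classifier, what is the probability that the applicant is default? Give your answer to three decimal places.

0.654

default: 0.5 × (1−0.4) × 0.2 × (1−0.35) × 0.85 = 0.03315
repay: 0.5 × (1−0.4) × 0.65 × (1−0.8) × 0.45 = 0.01755
P(default | x) = 0.03315 / 0.0507 ≈ 0.654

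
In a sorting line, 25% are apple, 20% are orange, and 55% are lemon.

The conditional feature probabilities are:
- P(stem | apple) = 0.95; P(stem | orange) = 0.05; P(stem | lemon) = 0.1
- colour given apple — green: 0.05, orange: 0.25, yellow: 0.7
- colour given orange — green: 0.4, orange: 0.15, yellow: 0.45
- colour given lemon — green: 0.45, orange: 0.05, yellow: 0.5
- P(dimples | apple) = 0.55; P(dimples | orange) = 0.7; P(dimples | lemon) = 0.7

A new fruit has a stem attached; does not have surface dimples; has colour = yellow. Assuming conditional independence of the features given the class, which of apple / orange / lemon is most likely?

apple: 0.25 × 0.95 × 0.7 × (1−0.55) = 0.0748125
orange: 0.2 × 0.05 × 0.45 × (1−0.7) = 0.00135
lemon: 0.55 × 0.1 × 0.5 × (1−0.7) = 0.00825
Highest score → apple.

apple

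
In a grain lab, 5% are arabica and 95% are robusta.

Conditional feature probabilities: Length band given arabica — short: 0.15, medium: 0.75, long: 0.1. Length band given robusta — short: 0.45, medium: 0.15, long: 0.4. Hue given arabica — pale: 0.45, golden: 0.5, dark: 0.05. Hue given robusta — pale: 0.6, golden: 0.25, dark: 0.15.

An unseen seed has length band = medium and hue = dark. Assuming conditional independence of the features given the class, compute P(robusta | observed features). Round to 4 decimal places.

arabica: 0.05 × 0.75 × 0.05 = 0.001875
robusta: 0.95 × 0.15 × 0.15 = 0.021375
P(robusta | x) = 0.021375 / 0.02325 ≈ 0.9194

0.9194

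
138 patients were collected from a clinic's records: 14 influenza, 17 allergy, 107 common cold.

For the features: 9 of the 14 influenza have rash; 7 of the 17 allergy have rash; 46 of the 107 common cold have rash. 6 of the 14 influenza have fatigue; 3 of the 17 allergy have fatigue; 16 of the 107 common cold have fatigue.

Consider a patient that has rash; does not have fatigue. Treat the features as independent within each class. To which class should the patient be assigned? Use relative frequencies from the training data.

common cold

influenza: (14/138) × (9/14) × (8/14) ≈ 0.0372671
allergy: (17/138) × (7/17) × (14/17) ≈ 0.0417732
common cold: (107/138) × (46/107) × (91/107) ≈ 0.283489
Highest score → common cold.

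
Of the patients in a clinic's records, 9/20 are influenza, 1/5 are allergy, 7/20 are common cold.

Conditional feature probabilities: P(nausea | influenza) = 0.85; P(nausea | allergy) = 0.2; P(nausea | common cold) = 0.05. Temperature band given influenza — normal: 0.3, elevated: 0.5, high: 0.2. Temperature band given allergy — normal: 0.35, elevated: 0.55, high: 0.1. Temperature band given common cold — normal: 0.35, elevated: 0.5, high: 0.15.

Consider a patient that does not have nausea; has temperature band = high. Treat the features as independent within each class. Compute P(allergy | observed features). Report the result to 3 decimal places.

influenza: 0.45 × (1−0.85) × 0.2 = 0.0135
allergy: 0.2 × (1−0.2) × 0.1 = 0.016
common cold: 0.35 × (1−0.05) × 0.15 = 0.049875
P(allergy | x) = 0.016 / 0.079375 ≈ 0.202

0.202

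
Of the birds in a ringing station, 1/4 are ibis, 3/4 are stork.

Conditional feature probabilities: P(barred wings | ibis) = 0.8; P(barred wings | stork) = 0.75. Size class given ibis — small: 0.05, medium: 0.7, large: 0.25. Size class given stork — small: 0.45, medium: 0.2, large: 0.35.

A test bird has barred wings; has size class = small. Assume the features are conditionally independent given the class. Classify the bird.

ibis: 0.25 × 0.8 × 0.05 = 0.01
stork: 0.75 × 0.75 × 0.45 = 0.253125
Highest score → stork.

stork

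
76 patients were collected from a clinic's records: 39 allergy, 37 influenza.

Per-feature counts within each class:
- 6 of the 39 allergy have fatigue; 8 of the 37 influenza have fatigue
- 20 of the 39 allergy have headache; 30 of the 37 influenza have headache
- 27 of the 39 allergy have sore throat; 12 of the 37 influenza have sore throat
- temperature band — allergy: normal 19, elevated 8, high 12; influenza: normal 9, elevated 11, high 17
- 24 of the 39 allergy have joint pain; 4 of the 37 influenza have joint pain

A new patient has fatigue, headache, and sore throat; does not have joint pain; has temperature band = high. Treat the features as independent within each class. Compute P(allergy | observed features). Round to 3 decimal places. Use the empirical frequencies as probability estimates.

0.226

allergy: (39/76) × (6/39) × (20/39) × (27/39) × (12/39) × (15/39) ≈ 0.003317
influenza: (37/76) × (8/37) × (30/37) × (12/37) × (17/37) × (33/37) ≈ 0.0113432
P(allergy | x) = 0.003317 / 0.0146602 ≈ 0.226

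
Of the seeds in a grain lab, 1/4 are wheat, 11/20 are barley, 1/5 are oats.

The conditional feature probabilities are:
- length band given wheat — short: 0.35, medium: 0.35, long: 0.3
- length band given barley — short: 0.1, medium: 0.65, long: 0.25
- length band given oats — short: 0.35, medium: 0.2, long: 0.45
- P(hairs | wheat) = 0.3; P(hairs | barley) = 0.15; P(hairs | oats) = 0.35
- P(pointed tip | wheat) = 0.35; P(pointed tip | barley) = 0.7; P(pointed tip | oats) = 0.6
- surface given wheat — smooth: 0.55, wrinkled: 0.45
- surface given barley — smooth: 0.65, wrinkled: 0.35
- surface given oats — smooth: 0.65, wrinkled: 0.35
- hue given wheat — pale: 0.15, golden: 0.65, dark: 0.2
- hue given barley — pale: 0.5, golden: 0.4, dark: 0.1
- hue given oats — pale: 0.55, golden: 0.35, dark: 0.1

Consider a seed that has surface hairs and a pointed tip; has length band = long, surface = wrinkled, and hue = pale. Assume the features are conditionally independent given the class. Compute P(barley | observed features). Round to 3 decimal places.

0.377

wheat: 0.25 × 0.3 × 0.3 × 0.35 × 0.45 × 0.15 = 0.0005315625
barley: 0.55 × 0.25 × 0.15 × 0.7 × 0.35 × 0.5 = 0.0025265625
oats: 0.2 × 0.45 × 0.35 × 0.6 × 0.35 × 0.55 = 0.00363825
P(barley | x) = 0.0025265625 / 0.006696375 ≈ 0.377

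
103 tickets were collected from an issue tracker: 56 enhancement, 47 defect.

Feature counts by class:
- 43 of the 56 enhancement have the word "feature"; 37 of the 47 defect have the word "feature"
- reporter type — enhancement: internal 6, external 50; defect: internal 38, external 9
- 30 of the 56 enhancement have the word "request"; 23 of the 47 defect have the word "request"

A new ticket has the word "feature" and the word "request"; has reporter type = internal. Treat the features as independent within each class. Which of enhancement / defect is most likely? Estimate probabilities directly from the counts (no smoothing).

defect

enhancement: (56/103) × (43/56) × (6/56) × (30/56) ≈ 0.0239623
defect: (47/103) × (37/47) × (38/47) × (23/47) ≈ 0.142128
Highest score → defect.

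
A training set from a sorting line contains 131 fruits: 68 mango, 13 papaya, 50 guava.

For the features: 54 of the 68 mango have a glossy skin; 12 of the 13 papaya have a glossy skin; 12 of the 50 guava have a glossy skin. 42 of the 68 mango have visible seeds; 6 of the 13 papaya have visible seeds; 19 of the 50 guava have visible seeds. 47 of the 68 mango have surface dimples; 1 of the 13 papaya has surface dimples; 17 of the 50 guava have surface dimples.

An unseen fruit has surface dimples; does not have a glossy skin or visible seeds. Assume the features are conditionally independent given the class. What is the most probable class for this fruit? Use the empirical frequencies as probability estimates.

mango: (68/131) × (14/68) × (26/68) × (47/68) ≈ 0.028243
papaya: (13/131) × (1/13) × (7/13) × (1/13) ≈ 0.000316184
guava: (50/131) × (38/50) × (31/50) × (17/50) ≈ 0.0611481
Highest score → guava.

guava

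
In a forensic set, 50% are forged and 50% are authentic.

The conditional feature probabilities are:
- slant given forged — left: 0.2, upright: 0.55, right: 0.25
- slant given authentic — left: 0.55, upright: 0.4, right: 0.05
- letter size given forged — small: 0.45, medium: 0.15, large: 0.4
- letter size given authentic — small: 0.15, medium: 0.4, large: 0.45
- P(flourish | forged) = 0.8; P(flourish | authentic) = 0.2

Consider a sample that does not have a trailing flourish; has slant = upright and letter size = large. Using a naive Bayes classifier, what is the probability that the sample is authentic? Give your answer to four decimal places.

0.7660

forged: 0.5 × 0.55 × 0.4 × (1−0.8) = 0.022
authentic: 0.5 × 0.4 × 0.45 × (1−0.2) = 0.072
P(authentic | x) = 0.072 / 0.094 ≈ 0.7660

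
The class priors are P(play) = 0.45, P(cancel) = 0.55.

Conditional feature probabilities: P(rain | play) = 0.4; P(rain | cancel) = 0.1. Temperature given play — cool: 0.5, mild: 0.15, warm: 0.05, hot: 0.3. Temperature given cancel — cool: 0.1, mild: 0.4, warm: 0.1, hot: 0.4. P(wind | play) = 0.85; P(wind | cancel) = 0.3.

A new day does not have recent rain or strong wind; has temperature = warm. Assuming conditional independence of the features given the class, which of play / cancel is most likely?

play: 0.45 × (1−0.4) × 0.05 × (1−0.85) = 0.002025
cancel: 0.55 × (1−0.1) × 0.1 × (1−0.3) = 0.03465
Highest score → cancel.

cancel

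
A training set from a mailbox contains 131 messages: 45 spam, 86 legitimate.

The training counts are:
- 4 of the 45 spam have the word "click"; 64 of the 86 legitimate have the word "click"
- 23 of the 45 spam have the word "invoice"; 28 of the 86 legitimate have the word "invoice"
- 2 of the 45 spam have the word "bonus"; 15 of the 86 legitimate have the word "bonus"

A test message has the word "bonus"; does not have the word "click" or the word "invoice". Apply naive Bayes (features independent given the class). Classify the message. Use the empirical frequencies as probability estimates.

spam: (45/131) × (41/45) × (22/45) × (2/45) ≈ 0.00680049
legitimate: (86/131) × (22/86) × (58/86) × (15/86) ≈ 0.0197548
Highest score → legitimate.

legitimate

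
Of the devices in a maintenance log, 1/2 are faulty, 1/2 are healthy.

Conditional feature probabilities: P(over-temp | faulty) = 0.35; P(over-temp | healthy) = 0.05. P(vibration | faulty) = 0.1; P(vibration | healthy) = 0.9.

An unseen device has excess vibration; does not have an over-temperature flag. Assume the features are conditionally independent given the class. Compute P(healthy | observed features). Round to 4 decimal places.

0.9293

faulty: 0.5 × (1−0.35) × 0.1 = 0.0325
healthy: 0.5 × (1−0.05) × 0.9 = 0.4275
P(healthy | x) = 0.4275 / 0.46 ≈ 0.9293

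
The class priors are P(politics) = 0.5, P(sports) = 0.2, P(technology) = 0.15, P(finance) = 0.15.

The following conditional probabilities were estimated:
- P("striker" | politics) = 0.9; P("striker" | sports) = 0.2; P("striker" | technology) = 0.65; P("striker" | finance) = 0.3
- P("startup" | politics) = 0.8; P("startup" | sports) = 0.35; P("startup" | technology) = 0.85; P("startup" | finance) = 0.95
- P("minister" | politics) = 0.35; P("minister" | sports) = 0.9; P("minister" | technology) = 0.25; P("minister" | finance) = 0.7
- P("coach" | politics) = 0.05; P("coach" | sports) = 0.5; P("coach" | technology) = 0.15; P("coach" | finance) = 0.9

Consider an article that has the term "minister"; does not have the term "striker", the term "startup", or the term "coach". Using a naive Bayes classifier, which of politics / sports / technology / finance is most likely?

politics: 0.5 × (1−0.9) × (1−0.8) × 0.35 × (1−0.05) = 0.003325
sports: 0.2 × (1−0.2) × (1−0.35) × 0.9 × (1−0.5) = 0.0468
technology: 0.15 × (1−0.65) × (1−0.85) × 0.25 × (1−0.15) = 0.0016734375
finance: 0.15 × (1−0.3) × (1−0.95) × 0.7 × (1−0.9) = 0.0003675
Highest score → sports.

sports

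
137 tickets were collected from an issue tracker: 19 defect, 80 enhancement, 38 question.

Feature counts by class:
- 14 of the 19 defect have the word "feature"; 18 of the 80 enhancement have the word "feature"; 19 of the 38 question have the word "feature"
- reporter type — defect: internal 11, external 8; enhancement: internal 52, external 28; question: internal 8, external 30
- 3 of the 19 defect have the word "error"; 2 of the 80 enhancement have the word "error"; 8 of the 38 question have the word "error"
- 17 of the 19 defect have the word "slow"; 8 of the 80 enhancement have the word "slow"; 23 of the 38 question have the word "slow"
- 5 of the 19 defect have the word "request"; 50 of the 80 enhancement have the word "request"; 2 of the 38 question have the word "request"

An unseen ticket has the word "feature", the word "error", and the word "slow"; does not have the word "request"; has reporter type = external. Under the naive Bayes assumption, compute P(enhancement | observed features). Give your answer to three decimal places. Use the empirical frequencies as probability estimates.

defect: (19/137) × (14/19) × (8/19) × (3/19) × (17/19) × (14/19) ≈ 0.004479
enhancement: (80/137) × (18/80) × (28/80) × (2/80) × (8/80) × (30/80) ≈ 0.0000431113
question: (38/137) × (19/38) × (30/38) × (8/38) × (23/38) × (36/38) ≈ 0.0132172
P(enhancement | x) = 0.0000431113 / 0.0177393113 ≈ 0.002

0.002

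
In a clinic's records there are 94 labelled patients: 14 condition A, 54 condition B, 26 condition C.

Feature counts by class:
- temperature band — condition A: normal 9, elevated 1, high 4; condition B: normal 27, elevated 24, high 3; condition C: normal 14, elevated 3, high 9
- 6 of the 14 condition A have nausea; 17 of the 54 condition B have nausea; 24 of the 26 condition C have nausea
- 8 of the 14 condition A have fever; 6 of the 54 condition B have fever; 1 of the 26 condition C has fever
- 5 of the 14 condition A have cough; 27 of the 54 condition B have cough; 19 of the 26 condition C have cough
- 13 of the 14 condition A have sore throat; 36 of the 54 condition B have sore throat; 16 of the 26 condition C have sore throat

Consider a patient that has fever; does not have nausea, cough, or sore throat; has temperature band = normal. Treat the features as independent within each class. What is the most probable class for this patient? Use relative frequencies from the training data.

condition B

condition A: (14/94) × (9/14) × (8/14) × (8/14) × (9/14) × (1/14) ≈ 0.00143557
condition B: (54/94) × (27/54) × (37/54) × (6/54) × (27/54) × (18/54) ≈ 0.0036446
condition C: (26/94) × (14/26) × (2/26) × (1/26) × (7/26) × (10/26) ≈ 0.0000456284
Highest score → condition B.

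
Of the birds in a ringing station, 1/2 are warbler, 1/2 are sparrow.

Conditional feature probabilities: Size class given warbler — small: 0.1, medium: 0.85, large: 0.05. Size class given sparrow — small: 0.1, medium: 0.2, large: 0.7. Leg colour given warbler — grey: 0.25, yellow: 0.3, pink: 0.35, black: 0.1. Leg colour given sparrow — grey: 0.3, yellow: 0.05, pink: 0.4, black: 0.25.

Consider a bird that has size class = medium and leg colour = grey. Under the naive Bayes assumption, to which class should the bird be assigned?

warbler

warbler: 0.5 × 0.85 × 0.25 = 0.10625
sparrow: 0.5 × 0.2 × 0.3 = 0.03
Highest score → warbler.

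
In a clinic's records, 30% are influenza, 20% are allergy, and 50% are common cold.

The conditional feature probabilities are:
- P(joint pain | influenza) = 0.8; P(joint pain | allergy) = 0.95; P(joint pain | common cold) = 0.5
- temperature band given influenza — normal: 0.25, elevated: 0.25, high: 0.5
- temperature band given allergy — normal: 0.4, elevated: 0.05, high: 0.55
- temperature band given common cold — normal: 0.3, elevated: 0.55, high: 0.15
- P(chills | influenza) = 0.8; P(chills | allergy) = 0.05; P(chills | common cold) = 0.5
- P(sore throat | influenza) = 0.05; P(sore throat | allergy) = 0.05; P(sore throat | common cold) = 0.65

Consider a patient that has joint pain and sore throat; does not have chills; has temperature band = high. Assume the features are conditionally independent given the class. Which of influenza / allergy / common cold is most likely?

common cold

influenza: 0.3 × 0.8 × 0.5 × (1−0.8) × 0.05 = 0.0012
allergy: 0.2 × 0.95 × 0.55 × (1−0.05) × 0.05 = 0.00496375
common cold: 0.5 × 0.5 × 0.15 × (1−0.5) × 0.65 = 0.0121875
Highest score → common cold.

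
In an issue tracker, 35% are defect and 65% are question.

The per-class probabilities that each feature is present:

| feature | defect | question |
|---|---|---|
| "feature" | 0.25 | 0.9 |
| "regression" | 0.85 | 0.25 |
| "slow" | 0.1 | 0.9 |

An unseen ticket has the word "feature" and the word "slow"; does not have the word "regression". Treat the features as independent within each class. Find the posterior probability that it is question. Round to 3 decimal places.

defect: 0.35 × 0.25 × (1−0.85) × 0.1 = 0.0013125
question: 0.65 × 0.9 × (1−0.25) × 0.9 = 0.394875
P(question | x) = 0.394875 / 0.3961875 ≈ 0.997

0.997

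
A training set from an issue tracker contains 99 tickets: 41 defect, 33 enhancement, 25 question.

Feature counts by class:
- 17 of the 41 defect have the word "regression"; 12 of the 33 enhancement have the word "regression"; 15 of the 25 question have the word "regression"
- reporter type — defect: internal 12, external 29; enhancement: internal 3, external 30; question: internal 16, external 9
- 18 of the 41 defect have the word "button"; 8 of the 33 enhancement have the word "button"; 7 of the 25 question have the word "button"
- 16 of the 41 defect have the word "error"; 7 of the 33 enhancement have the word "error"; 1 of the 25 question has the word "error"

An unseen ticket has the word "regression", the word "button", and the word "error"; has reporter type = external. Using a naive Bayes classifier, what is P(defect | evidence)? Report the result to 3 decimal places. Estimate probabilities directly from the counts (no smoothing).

0.768

defect: (41/99) × (17/41) × (29/41) × (18/41) × (16/41) ≈ 0.0208091
enhancement: (33/99) × (12/33) × (30/33) × (8/33) × (7/33) ≈ 0.00566648
question: (25/99) × (15/25) × (9/25) × (7/25) × (1/25) ≈ 0.000610909
P(defect | x) = 0.0208091 / 0.027086489 ≈ 0.768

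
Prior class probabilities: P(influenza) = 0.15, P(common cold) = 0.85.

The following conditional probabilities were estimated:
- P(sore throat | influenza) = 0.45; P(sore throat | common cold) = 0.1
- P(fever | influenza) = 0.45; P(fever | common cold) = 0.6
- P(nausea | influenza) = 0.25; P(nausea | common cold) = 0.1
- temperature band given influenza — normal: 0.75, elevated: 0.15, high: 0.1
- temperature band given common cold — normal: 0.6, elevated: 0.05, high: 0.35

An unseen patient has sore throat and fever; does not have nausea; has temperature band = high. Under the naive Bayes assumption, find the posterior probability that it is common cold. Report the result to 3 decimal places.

influenza: 0.15 × 0.45 × 0.45 × (1−0.25) × 0.1 = 0.002278125
common cold: 0.85 × 0.1 × 0.6 × (1−0.1) × 0.35 = 0.016065
P(common cold | x) = 0.016065 / 0.018343125 ≈ 0.876

0.876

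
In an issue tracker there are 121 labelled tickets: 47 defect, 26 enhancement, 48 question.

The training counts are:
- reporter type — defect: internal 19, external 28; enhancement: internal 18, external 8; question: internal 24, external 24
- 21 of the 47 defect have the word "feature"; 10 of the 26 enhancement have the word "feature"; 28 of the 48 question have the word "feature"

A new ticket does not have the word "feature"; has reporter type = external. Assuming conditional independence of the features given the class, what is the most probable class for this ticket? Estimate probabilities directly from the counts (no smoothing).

defect

defect: (47/121) × (28/47) × (26/47) ≈ 0.128011
enhancement: (26/121) × (8/26) × (16/26) ≈ 0.0406866
question: (48/121) × (24/48) × (20/48) ≈ 0.0826446
Highest score → defect.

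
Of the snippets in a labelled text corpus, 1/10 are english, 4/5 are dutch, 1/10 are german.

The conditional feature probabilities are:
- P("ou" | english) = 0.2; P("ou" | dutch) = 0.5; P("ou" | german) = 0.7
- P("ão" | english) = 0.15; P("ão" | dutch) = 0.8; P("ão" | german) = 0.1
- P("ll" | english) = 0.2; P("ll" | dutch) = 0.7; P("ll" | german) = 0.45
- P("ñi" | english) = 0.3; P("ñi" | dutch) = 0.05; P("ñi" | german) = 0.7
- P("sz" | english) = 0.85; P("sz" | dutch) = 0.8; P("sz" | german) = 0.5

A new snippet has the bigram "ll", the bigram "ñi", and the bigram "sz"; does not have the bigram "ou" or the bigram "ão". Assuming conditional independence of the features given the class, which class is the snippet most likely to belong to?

german

english: 0.1 × (1−0.2) × (1−0.15) × 0.2 × 0.3 × 0.85 = 0.003468
dutch: 0.8 × (1−0.5) × (1−0.8) × 0.7 × 0.05 × 0.8 = 0.00224
german: 0.1 × (1−0.7) × (1−0.1) × 0.45 × 0.7 × 0.5 = 0.0042525
Highest score → german.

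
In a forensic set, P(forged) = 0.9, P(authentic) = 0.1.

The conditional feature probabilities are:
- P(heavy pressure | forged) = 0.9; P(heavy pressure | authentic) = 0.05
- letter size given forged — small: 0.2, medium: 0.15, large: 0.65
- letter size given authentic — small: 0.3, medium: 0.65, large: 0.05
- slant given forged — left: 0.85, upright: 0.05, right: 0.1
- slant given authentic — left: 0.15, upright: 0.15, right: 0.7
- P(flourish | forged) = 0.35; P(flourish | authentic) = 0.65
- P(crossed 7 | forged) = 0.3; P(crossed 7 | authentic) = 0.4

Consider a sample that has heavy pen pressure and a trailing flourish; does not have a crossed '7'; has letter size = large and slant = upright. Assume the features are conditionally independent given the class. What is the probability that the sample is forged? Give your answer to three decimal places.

0.998

forged: 0.9 × 0.9 × 0.65 × 0.05 × 0.35 × (1−0.3) = 0.006449625
authentic: 0.1 × 0.05 × 0.05 × 0.15 × 0.65 × (1−0.4) = 0.000014625
P(forged | x) = 0.006449625 / 0.00646425 ≈ 0.998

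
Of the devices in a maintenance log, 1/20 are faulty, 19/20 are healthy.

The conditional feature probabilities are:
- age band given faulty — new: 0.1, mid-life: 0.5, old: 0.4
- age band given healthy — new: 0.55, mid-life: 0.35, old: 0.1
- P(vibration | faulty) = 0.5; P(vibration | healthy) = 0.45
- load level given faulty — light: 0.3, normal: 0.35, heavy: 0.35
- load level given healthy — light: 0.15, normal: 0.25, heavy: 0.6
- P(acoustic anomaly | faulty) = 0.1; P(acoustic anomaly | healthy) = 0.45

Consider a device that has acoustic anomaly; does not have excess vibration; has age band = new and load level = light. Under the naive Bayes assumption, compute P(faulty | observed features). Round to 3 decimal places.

faulty: 0.05 × 0.1 × (1−0.5) × 0.3 × 0.1 = 0.000075
healthy: 0.95 × 0.55 × (1−0.45) × 0.15 × 0.45 = 0.0193978125
P(faulty | x) = 0.000075 / 0.0194728125 ≈ 0.004

0.004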